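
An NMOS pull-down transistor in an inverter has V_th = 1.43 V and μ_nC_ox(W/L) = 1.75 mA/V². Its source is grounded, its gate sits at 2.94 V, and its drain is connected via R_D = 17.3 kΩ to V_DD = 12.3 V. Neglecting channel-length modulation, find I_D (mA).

I_D = 0.694 mA

V_GS = V_G = 2.94 V, so V_ov = 2.94 − 1.43 = 1.51 V.
Assume saturation: I_D = ½ k_n V_ov² = 0.5 × 1.75 × 1.51² = 2 mA, giving V_DS = V_DD − I_D R_D = 12.3 − 2 × 17.3 = -22.2 V.
But -22.2 V < V_ov = 1.51 V, so the device is actually in triode.
In triode I_D = k_n[V_ov V_DS − ½ V_DS²] and I_D = (V_DD − V_DS)/R_D. Equating: 15.1 V_DS² − 46.72 V_DS + 12.3 = 0, giving V_DS = 0.291 V (the root below V_ov).
I_D = (12.3 − 0.291) / 17.3 = 0.694 mA.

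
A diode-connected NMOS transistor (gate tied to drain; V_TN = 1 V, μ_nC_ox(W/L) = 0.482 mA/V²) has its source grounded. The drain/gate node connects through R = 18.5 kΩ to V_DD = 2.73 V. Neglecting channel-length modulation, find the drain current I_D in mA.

I_D = 0.0654 mA

With gate tied to drain, V_GS = V_DS ≥ V_GS − V_TN, so the device is in saturation.
KCL at the drain: ½ k_n (V_GS − V_TN)² = (V_DD − V_GS)/R.
Let x = V_GS − 1. Then 4.46 x² + x − 1.73 = 0, giving x = 0.521 V (positive root), so V_GS = 1.52 V.
I_D = (V_DD − V_GS)/R = (2.73 − 1.52) / 18.5 = 0.0654 mA.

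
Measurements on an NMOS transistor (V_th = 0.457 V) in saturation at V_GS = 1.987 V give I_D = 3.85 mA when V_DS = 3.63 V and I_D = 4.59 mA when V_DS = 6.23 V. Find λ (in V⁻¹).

With V_GS fixed, I_D ∝ (1 + λ V_DS) in saturation, so I_D2/I_D1 = (1 + λ V_DS2)/(1 + λ V_DS1).
4.59/3.85 = 1.192 = (1 + 6.23 λ)/(1 + 3.63 λ).
Solving: λ (I_D1 V_DS2 − I_D2 V_DS1) = I_D2 − I_D1, so λ = (4.59 − 3.85) / (3.85 × 6.23 − 4.59 × 3.63) = 0.74 / 7.32 = 0.101 V⁻¹.

λ = 0.101 V⁻¹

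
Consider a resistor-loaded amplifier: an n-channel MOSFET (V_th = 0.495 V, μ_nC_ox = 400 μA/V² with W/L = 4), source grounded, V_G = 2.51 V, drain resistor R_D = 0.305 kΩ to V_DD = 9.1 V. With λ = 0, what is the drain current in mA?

V_GS = V_G = 2.51 V, so V_ov = 2.51 − 0.495 = 2.01 V.
k_n = μ_nC_ox · (W/L) = 1.6 mA/V².
Assume saturation: I_D = ½ k_n V_ov² = 0.5 × 1.6 × 2.01² = 3.25 mA, giving V_DS = V_DD − I_D R_D = 9.1 − 3.25 × 0.305 = 8.11 V.
V_DS = 8.11 V ≥ V_ov = 2.01 V, confirming saturation.

I_D = 3.25 mA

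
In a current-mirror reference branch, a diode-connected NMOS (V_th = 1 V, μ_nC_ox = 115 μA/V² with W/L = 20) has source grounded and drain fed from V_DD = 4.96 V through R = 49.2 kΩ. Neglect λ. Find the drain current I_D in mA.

With gate tied to drain, V_GS = V_DS ≥ V_GS − V_th, so the device is in saturation.
k_n = μ_nC_ox · (W/L) = 2.3 mA/V².
KCL at the drain: ½ k_n (V_GS − V_th)² = (V_DD − V_GS)/R.
Let x = V_GS − 1. Then 56.6 x² + x − 3.96 = 0, giving x = 0.256 V (positive root), so V_GS = 1.26 V.
I_D = (V_DD − V_GS)/R = (4.96 − 1.26) / 49.2 = 0.0753 mA.

I_D = 0.0753 mA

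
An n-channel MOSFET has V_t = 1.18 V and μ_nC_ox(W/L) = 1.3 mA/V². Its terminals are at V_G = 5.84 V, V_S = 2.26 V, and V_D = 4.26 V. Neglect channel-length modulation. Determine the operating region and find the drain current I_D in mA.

Triode; I_D = 3.64 mA

V_GS = V_G − V_S = 5.84 − 2.26 = 3.58 V; V_DS = V_D − V_S = 4.26 − 2.26 = 2 V.
V_ov = V_GS − V_t = 3.58 − 1.18 = 2.4 V.
Since V_DS = 2 V < V_ov = 2.4 V, the device is in the triode region.
I_D = k_n [V_ov · V_DS − ½ V_DS²] = 1.3 × [2.4 × 2 − 0.5 × 2²] = 3.64 mA.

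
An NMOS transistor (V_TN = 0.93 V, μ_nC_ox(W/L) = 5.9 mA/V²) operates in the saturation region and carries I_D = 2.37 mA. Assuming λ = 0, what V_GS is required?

In saturation I_D = ½ k_n (V_GS − V_TN)², so V_GS − V_TN = √(2 I_D / k_n) = √(2 × 2.37 / 5.9) = 0.896 V.
V_GS = 0.93 + 0.896 = 1.83 V.

V_GS = 1.83 V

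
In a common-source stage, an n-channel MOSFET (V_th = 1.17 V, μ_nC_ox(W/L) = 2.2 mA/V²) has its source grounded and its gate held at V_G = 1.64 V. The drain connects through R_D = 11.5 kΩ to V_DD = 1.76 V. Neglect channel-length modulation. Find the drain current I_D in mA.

V_GS = V_G = 1.64 V, so V_ov = 1.64 − 1.17 = 0.47 V.
Assume saturation: I_D = ½ k_n V_ov² = 0.5 × 2.2 × 0.47² = 0.243 mA, giving V_DS = V_DD − I_D R_D = 1.76 − 0.243 × 11.5 = -1.03 V.
But -1.03 V < V_ov = 0.47 V, so the device is actually in triode.
In triode I_D = k_n[V_ov V_DS − ½ V_DS²] and I_D = (V_DD − V_DS)/R_D. Equating: 12.7 V_DS² − 12.89 V_DS + 1.76 = 0, giving V_DS = 0.162 V (the root below V_ov).
I_D = (1.76 − 0.162) / 11.5 = 0.139 mA.

I_D = 0.139 mA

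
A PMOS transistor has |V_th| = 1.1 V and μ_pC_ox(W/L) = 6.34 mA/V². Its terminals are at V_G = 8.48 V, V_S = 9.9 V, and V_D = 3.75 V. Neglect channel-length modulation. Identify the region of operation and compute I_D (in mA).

V_SG = V_S − V_G = 9.9 − 8.48 = 1.42 V; V_SD = V_S − V_D = 9.9 − 3.75 = 6.15 V.
V_ov = V_SG − |V_th| = 1.42 − 1.1 = 0.32 V.
Since V_SD = 6.15 V ≥ V_ov = 0.32 V, the device is in saturation.
I_D = ½ k_p V_ov² = 0.5 × 6.34 × 0.32² = 0.325 mA.

Saturation; I_D = 0.325 mA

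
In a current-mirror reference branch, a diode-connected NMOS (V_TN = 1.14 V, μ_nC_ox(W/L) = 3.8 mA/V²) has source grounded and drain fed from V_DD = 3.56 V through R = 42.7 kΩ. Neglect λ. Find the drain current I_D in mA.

With gate tied to drain, V_GS = V_DS ≥ V_GS − V_TN, so the device is in saturation.
KCL at the drain: ½ k_n (V_GS − V_TN)² = (V_DD − V_GS)/R.
Let x = V_GS − 1.14. Then 81.1 x² + x − 2.42 = 0, giving x = 0.167 V (positive root), so V_GS = 1.31 V.
I_D = (V_DD − V_GS)/R = (3.56 − 1.31) / 42.7 = 0.0528 mA.

I_D = 0.0528 mA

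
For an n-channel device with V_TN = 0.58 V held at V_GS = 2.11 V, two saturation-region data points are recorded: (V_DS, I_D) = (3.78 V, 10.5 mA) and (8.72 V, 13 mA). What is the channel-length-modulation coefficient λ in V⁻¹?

With V_GS fixed, I_D ∝ (1 + λ V_DS) in saturation, so I_D2/I_D1 = (1 + λ V_DS2)/(1 + λ V_DS1).
13/10.5 = 1.238 = (1 + 8.72 λ)/(1 + 3.78 λ).
Solving: λ (I_D1 V_DS2 − I_D2 V_DS1) = I_D2 − I_D1, so λ = (13 − 10.5) / (10.5 × 8.72 − 13 × 3.78) = 2.5 / 42.4 = 0.0589 V⁻¹.

λ = 0.0589 V⁻¹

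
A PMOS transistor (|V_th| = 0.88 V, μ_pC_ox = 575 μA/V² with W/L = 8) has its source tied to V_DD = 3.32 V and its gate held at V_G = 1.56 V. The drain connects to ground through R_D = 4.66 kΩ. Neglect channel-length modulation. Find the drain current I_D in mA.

V_SG = V_DD − V_G = 3.32 − 1.56 = 1.76 V, so V_ov = 1.76 − 0.88 = 0.88 V.
k_p = μ_pC_ox · (W/L) = 4.6 mA/V².
Assume saturation: I_D = ½ k_p V_ov² = 0.5 × 4.6 × 0.88² = 1.78 mA, giving V_SD = V_DD − I_D R_D = 3.32 − 1.78 × 4.66 = -4.98 V.
But -4.98 V < V_ov = 0.88 V, so the device is actually in triode.
In triode I_D = k_p[V_ov V_SD − ½ V_SD²] and I_D = (V_DD − V_SD)/R_D. Equating: 10.7 V_SD² − 19.86 V_SD + 3.32 = 0, giving V_SD = 0.186 V (the root below V_ov).
I_D = (3.32 − 0.186) / 4.66 = 0.673 mA.

I_D = 0.673 mA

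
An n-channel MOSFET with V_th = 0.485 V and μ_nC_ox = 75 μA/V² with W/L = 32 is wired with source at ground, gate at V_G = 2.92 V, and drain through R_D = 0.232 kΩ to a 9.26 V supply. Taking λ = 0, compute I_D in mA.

V_GS = V_G = 2.92 V, so V_ov = 2.92 − 0.485 = 2.44 V.
k_n = μ_nC_ox · (W/L) = 2.4 mA/V².
Assume saturation: I_D = ½ k_n V_ov² = 0.5 × 2.4 × 2.44² = 7.12 mA, giving V_DS = V_DD − I_D R_D = 9.26 − 7.12 × 0.232 = 7.61 V.
V_DS = 7.61 V ≥ V_ov = 2.44 V, confirming saturation.

I_D = 7.12 mA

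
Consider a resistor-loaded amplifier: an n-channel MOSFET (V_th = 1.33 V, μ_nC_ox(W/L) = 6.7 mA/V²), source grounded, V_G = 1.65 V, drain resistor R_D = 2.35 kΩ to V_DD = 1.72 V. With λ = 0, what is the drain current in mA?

V_GS = V_G = 1.65 V, so V_ov = 1.65 − 1.33 = 0.32 V.
Assume saturation: I_D = ½ k_n V_ov² = 0.5 × 6.7 × 0.32² = 0.343 mA, giving V_DS = V_DD − I_D R_D = 1.72 − 0.343 × 2.35 = 0.914 V.
V_DS = 0.914 V ≥ V_ov = 0.32 V, confirming saturation.

I_D = 0.343 mA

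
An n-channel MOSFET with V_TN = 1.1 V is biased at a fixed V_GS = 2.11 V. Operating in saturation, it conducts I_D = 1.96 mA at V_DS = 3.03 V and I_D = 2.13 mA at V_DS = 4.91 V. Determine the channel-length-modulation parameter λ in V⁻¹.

With V_GS fixed, I_D ∝ (1 + λ V_DS) in saturation, so I_D2/I_D1 = (1 + λ V_DS2)/(1 + λ V_DS1).
2.13/1.96 = 1.087 = (1 + 4.91 λ)/(1 + 3.03 λ).
Solving: λ (I_D1 V_DS2 − I_D2 V_DS1) = I_D2 − I_D1, so λ = (2.13 − 1.96) / (1.96 × 4.91 − 2.13 × 3.03) = 0.17 / 3.17 = 0.0536 V⁻¹.

λ = 0.0536 V⁻¹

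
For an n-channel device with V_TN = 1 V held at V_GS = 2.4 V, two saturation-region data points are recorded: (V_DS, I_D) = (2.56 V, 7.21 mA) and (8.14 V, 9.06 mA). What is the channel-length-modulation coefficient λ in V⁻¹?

λ = 0.0521 V⁻¹

With V_GS fixed, I_D ∝ (1 + λ V_DS) in saturation, so I_D2/I_D1 = (1 + λ V_DS2)/(1 + λ V_DS1).
9.06/7.21 = 1.257 = (1 + 8.14 λ)/(1 + 2.56 λ).
Solving: λ (I_D1 V_DS2 − I_D2 V_DS1) = I_D2 − I_D1, so λ = (9.06 − 7.21) / (7.21 × 8.14 − 9.06 × 2.56) = 1.85 / 35.5 = 0.0521 V⁻¹.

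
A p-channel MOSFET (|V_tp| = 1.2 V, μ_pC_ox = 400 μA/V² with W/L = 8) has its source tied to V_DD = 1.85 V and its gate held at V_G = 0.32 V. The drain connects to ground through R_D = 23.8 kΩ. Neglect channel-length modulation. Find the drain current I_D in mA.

I_D = 0.0744 mA

V_SG = V_DD − V_G = 1.85 − 0.32 = 1.53 V, so V_ov = 1.53 − 1.2 = 0.33 V.
k_p = μ_pC_ox · (W/L) = 3.2 mA/V².
Assume saturation: I_D = ½ k_p V_ov² = 0.5 × 3.2 × 0.33² = 0.174 mA, giving V_SD = V_DD − I_D R_D = 1.85 − 0.174 × 23.8 = -2.3 V.
But -2.3 V < V_ov = 0.33 V, so the device is actually in triode.
In triode I_D = k_p[V_ov V_SD − ½ V_SD²] and I_D = (V_DD − V_SD)/R_D. Equating: 38.1 V_SD² − 26.13 V_SD + 1.85 = 0, giving V_SD = 0.0802 V (the root below V_ov).
I_D = (1.85 − 0.0802) / 23.8 = 0.0744 mA.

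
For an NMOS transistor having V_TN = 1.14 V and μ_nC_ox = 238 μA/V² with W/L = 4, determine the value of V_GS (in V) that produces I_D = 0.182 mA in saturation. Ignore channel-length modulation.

k_n = μ_nC_ox · (W/L) = 0.952 mA/V².
In saturation I_D = ½ k_n (V_GS − V_TN)², so V_GS − V_TN = √(2 I_D / k_n) = √(2 × 0.182 / 0.952) = 0.618 V.
V_GS = 1.14 + 0.618 = 1.76 V.

V_GS = 1.76 V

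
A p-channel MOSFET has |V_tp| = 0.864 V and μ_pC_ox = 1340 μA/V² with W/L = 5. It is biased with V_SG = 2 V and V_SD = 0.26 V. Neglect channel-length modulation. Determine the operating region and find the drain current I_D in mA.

Triode; I_D = 1.75 mA

k_p = μ_pC_ox · (W/L) = 6.7 mA/V².
V_ov = V_SG − |V_tp| = 2 − 0.864 = 1.14 V.
Since V_SD = 0.26 V < V_ov = 1.14 V, the device is in the triode region.
I_D = k_p [V_ov · V_SD − ½ V_SD²] = 6.7 × [1.14 × 0.26 − 0.5 × 0.26²] = 1.75 mA.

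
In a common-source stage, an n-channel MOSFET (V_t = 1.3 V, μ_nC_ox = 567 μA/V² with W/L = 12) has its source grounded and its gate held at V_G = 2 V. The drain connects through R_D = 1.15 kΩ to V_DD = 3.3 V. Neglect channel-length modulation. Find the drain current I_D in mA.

V_GS = V_G = 2 V, so V_ov = 2 − 1.3 = 0.7 V.
k_n = μ_nC_ox · (W/L) = 6.804 mA/V².
Assume saturation: I_D = ½ k_n V_ov² = 0.5 × 6.804 × 0.7² = 1.67 mA, giving V_DS = V_DD − I_D R_D = 3.3 − 1.67 × 1.15 = 1.38 V.
V_DS = 1.38 V ≥ V_ov = 0.7 V, confirming saturation.

I_D = 1.67 mA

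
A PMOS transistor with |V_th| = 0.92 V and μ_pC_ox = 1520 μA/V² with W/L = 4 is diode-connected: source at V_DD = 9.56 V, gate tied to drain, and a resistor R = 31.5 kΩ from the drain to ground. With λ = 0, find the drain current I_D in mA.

With gate tied to drain, V_SG = V_SD ≥ V_SG − |V_th|, so the device is in saturation.
k_p = μ_pC_ox · (W/L) = 6.08 mA/V².
KCL at the drain: ½ k_p (V_SG − |V_th|)² = (V_DD − V_SG)/R.
Let x = V_SG − 0.92. Then 95.8 x² + x − 8.64 = 0, giving x = 0.295 V (positive root), so V_SG = 1.22 V.
I_D = (V_DD − V_SG)/R = (9.56 − 1.22) / 31.5 = 0.265 mA.

I_D = 0.265 mA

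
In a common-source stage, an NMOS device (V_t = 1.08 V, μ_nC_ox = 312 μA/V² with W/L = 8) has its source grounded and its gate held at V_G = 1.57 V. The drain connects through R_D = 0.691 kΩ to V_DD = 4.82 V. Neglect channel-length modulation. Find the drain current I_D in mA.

I_D = 0.300 mA

V_GS = V_G = 1.57 V, so V_ov = 1.57 − 1.08 = 0.49 V.
k_n = μ_nC_ox · (W/L) = 2.496 mA/V².
Assume saturation: I_D = ½ k_n V_ov² = 0.5 × 2.496 × 0.49² = 0.3 mA, giving V_DS = V_DD − I_D R_D = 4.82 − 0.3 × 0.691 = 4.61 V.
V_DS = 4.61 V ≥ V_ov = 0.49 V, confirming saturation.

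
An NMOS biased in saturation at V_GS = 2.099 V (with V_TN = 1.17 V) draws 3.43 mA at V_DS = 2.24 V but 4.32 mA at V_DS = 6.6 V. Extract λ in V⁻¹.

λ = 0.0687 V⁻¹

With V_GS fixed, I_D ∝ (1 + λ V_DS) in saturation, so I_D2/I_D1 = (1 + λ V_DS2)/(1 + λ V_DS1).
4.32/3.43 = 1.259 = (1 + 6.6 λ)/(1 + 2.24 λ).
Solving: λ (I_D1 V_DS2 − I_D2 V_DS1) = I_D2 − I_D1, so λ = (4.32 − 3.43) / (3.43 × 6.6 − 4.32 × 2.24) = 0.89 / 13 = 0.0687 V⁻¹.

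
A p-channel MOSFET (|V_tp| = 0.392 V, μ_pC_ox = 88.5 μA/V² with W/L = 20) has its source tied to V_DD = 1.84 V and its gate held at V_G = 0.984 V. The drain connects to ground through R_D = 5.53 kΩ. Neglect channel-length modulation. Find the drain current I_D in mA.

I_D = 0.191 mA

V_SG = V_DD − V_G = 1.84 − 0.984 = 0.856 V, so V_ov = 0.856 − 0.392 = 0.464 V.
k_p = μ_pC_ox · (W/L) = 1.77 mA/V².
Assume saturation: I_D = ½ k_p V_ov² = 0.5 × 1.77 × 0.464² = 0.191 mA, giving V_SD = V_DD − I_D R_D = 1.84 − 0.191 × 5.53 = 0.786 V.
V_SD = 0.786 V ≥ V_ov = 0.464 V, confirming saturation.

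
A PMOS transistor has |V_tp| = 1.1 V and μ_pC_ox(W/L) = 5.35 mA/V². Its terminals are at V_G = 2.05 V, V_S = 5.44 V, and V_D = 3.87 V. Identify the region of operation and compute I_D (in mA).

V_SG = V_S − V_G = 5.44 − 2.05 = 3.39 V; V_SD = V_S − V_D = 5.44 − 3.87 = 1.57 V.
V_ov = V_SG − |V_tp| = 3.39 − 1.1 = 2.29 V.
Since V_SD = 1.57 V < V_ov = 2.29 V, the device is in the triode region.
I_D = k_p [V_ov · V_SD − ½ V_SD²] = 5.35 × [2.29 × 1.57 − 0.5 × 1.57²] = 12.6 mA.

Triode; I_D = 12.6 mA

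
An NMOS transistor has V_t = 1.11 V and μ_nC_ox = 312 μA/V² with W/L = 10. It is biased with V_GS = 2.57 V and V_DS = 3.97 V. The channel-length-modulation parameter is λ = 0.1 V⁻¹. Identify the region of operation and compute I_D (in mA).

Saturation; I_D = 4.65 mA

k_n = μ_nC_ox · (W/L) = 3.12 mA/V².
V_ov = V_GS − V_t = 2.57 − 1.11 = 1.46 V.
Since V_DS = 3.97 V ≥ V_ov = 1.46 V, the device is in saturation.
I_D = ½ k_n V_ov² (1 + λ V_DS) = 0.5 × 3.12 × 1.46² × (1 + 0.1 × 3.97) = 4.65 mA.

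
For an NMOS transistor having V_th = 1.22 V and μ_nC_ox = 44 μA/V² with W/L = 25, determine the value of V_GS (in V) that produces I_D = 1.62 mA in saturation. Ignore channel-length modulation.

V_GS = 2.94 V

k_n = μ_nC_ox · (W/L) = 1.1 mA/V².
In saturation I_D = ½ k_n (V_GS − V_th)², so V_GS − V_th = √(2 I_D / k_n) = √(2 × 1.62 / 1.1) = 1.72 V.
V_GS = 1.22 + 1.72 = 2.94 V.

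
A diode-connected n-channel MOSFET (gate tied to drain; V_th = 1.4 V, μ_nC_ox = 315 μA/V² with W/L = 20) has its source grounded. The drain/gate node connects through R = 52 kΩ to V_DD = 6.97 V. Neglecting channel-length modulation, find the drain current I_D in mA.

With gate tied to drain, V_GS = V_DS ≥ V_GS − V_th, so the device is in saturation.
k_n = μ_nC_ox · (W/L) = 6.3 mA/V².
KCL at the drain: ½ k_n (V_GS − V_th)² = (V_DD − V_GS)/R.
Let x = V_GS − 1.4. Then 164 x² + x − 5.57 = 0, giving x = 0.181 V (positive root), so V_GS = 1.58 V.
I_D = (V_DD − V_GS)/R = (6.97 − 1.58) / 52 = 0.104 mA.

I_D = 0.104 mA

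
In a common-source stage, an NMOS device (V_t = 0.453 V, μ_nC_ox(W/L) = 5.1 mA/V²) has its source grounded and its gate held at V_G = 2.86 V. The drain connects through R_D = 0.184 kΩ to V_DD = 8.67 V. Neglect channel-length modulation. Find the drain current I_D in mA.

I_D = 14.8 mA

V_GS = V_G = 2.86 V, so V_ov = 2.86 − 0.453 = 2.41 V.
Assume saturation: I_D = ½ k_n V_ov² = 0.5 × 5.1 × 2.41² = 14.8 mA, giving V_DS = V_DD − I_D R_D = 8.67 − 14.8 × 0.184 = 5.95 V.
V_DS = 5.95 V ≥ V_ov = 2.41 V, confirming saturation.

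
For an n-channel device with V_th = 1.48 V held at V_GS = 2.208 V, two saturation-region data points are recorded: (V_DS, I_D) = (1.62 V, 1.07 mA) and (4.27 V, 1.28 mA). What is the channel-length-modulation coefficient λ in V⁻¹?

With V_GS fixed, I_D ∝ (1 + λ V_DS) in saturation, so I_D2/I_D1 = (1 + λ V_DS2)/(1 + λ V_DS1).
1.28/1.07 = 1.196 = (1 + 4.27 λ)/(1 + 1.62 λ).
Solving: λ (I_D1 V_DS2 − I_D2 V_DS1) = I_D2 − I_D1, so λ = (1.28 − 1.07) / (1.07 × 4.27 − 1.28 × 1.62) = 0.21 / 2.5 = 0.0842 V⁻¹.

λ = 0.0842 V⁻¹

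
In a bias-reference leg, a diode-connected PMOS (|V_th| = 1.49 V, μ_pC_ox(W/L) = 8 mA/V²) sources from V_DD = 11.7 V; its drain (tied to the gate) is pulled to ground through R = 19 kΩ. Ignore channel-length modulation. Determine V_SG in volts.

V_SG = 1.85 V

With gate tied to drain, V_SG = V_SD ≥ V_SG − |V_th|, so the device is in saturation.
KCL at the drain: ½ k_p (V_SG − |V_th|)² = (V_DD − V_SG)/R.
Let x = V_SG − 1.49. Then 76 x² + x − 10.21 = 0, giving x = 0.36 V (positive root), so V_SG = 1.85 V.
I_D = (V_DD − V_SG)/R = (11.7 − 1.85) / 19 = 0.518 mA.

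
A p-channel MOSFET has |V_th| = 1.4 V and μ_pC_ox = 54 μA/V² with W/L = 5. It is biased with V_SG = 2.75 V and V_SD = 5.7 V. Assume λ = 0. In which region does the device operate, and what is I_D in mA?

k_p = μ_pC_ox · (W/L) = 0.27 mA/V².
V_ov = V_SG − |V_th| = 2.75 − 1.4 = 1.35 V.
Since V_SD = 5.7 V ≥ V_ov = 1.35 V, the device is in saturation.
I_D = ½ k_p V_ov² = 0.5 × 0.27 × 1.35² = 0.246 mA.

Saturation; I_D = 0.246 mA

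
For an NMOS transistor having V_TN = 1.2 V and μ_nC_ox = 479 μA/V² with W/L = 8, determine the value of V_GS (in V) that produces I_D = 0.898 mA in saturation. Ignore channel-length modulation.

V_GS = 1.88 V

k_n = μ_nC_ox · (W/L) = 3.832 mA/V².
In saturation I_D = ½ k_n (V_GS − V_TN)², so V_GS − V_TN = √(2 I_D / k_n) = √(2 × 0.898 / 3.832) = 0.685 V.
V_GS = 1.2 + 0.685 = 1.88 V.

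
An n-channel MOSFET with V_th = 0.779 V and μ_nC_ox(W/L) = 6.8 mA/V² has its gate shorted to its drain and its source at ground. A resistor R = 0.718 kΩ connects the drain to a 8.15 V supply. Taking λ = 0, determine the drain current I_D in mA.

With gate tied to drain, V_GS = V_DS ≥ V_GS − V_th, so the device is in saturation.
KCL at the drain: ½ k_n (V_GS − V_th)² = (V_DD − V_GS)/R.
Let x = V_GS − 0.779. Then 2.44 x² + x − 7.371 = 0, giving x = 1.54 V (positive root), so V_GS = 2.32 V.
I_D = (V_DD − V_GS)/R = (8.15 − 2.32) / 0.718 = 8.11 mA.

I_D = 8.11 mA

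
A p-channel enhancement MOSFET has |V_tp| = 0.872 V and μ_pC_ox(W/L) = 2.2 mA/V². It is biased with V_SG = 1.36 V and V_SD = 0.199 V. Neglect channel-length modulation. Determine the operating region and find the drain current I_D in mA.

Triode; I_D = 0.170 mA

V_ov = V_SG − |V_tp| = 1.36 − 0.872 = 0.488 V.
Since V_SD = 0.199 V < V_ov = 0.488 V, the device is in the triode region.
I_D = k_p [V_ov · V_SD − ½ V_SD²] = 2.2 × [0.488 × 0.199 − 0.5 × 0.199²] = 0.17 mA.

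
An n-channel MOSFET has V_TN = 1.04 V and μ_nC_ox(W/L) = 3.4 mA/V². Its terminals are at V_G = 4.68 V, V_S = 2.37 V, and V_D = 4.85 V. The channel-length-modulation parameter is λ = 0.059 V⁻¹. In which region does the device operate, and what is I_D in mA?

Saturation; I_D = 3.14 mA

V_GS = V_G − V_S = 4.68 − 2.37 = 2.31 V; V_DS = V_D − V_S = 4.85 − 2.37 = 2.48 V.
V_ov = V_GS − V_TN = 2.31 − 1.04 = 1.27 V.
Since V_DS = 2.48 V ≥ V_ov = 1.27 V, the device is in saturation.
I_D = ½ k_n V_ov² (1 + λ V_DS) = 0.5 × 3.4 × 1.27² × (1 + 0.059 × 2.48) = 3.14 mA.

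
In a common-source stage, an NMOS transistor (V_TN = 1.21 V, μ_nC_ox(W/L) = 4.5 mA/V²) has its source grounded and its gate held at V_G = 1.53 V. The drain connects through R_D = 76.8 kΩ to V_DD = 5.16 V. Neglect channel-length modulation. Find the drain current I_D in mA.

I_D = 0.0665 mA

V_GS = V_G = 1.53 V, so V_ov = 1.53 − 1.21 = 0.32 V.
Assume saturation: I_D = ½ k_n V_ov² = 0.5 × 4.5 × 0.32² = 0.23 mA, giving V_DS = V_DD − I_D R_D = 5.16 − 0.23 × 76.8 = -12.5 V.
But -12.5 V < V_ov = 0.32 V, so the device is actually in triode.
In triode I_D = k_n[V_ov V_DS − ½ V_DS²] and I_D = (V_DD − V_DS)/R_D. Equating: 173 V_DS² − 111.6 V_DS + 5.16 = 0, giving V_DS = 0.0501 V (the root below V_ov).
I_D = (5.16 − 0.0501) / 76.8 = 0.0665 mA.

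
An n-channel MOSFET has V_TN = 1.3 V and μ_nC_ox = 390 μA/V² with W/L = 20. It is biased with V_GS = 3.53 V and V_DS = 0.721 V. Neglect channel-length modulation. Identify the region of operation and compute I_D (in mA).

Triode; I_D = 10.5 mA

k_n = μ_nC_ox · (W/L) = 7.8 mA/V².
V_ov = V_GS − V_TN = 3.53 − 1.3 = 2.23 V.
Since V_DS = 0.721 V < V_ov = 2.23 V, the device is in the triode region.
I_D = k_n [V_ov · V_DS − ½ V_DS²] = 7.8 × [2.23 × 0.721 − 0.5 × 0.721²] = 10.5 mA.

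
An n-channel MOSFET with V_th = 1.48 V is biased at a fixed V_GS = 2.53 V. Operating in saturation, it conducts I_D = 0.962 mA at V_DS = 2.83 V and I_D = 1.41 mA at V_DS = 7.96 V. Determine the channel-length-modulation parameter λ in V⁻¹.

With V_GS fixed, I_D ∝ (1 + λ V_DS) in saturation, so I_D2/I_D1 = (1 + λ V_DS2)/(1 + λ V_DS1).
1.41/0.962 = 1.466 = (1 + 7.96 λ)/(1 + 2.83 λ).
Solving: λ (I_D1 V_DS2 − I_D2 V_DS1) = I_D2 − I_D1, so λ = (1.41 − 0.962) / (0.962 × 7.96 − 1.41 × 2.83) = 0.448 / 3.67 = 0.122 V⁻¹.

λ = 0.122 V⁻¹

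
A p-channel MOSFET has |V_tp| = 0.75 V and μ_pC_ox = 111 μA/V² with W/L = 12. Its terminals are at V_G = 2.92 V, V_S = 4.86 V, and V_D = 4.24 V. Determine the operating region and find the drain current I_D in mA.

V_SG = V_S − V_G = 4.86 − 2.92 = 1.94 V; V_SD = V_S − V_D = 4.86 − 4.24 = 0.62 V.
k_p = μ_pC_ox · (W/L) = 1.332 mA/V².
V_ov = V_SG − |V_tp| = 1.94 − 0.75 = 1.19 V.
Since V_SD = 0.62 V < V_ov = 1.19 V, the device is in the triode region.
I_D = k_p [V_ov · V_SD − ½ V_SD²] = 1.332 × [1.19 × 0.62 − 0.5 × 0.62²] = 0.727 mA.

Triode; I_D = 0.727 mA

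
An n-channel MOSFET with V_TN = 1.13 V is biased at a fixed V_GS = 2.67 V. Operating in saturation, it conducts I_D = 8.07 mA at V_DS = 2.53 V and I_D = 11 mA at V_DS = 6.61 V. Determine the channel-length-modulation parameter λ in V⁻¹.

With V_GS fixed, I_D ∝ (1 + λ V_DS) in saturation, so I_D2/I_D1 = (1 + λ V_DS2)/(1 + λ V_DS1).
11/8.07 = 1.363 = (1 + 6.61 λ)/(1 + 2.53 λ).
Solving: λ (I_D1 V_DS2 − I_D2 V_DS1) = I_D2 − I_D1, so λ = (11 − 8.07) / (8.07 × 6.61 − 11 × 2.53) = 2.93 / 25.5 = 0.115 V⁻¹.

λ = 0.115 V⁻¹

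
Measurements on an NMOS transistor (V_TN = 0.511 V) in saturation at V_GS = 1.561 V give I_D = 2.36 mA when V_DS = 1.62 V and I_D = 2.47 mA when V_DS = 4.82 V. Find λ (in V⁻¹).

λ = 0.0149 V⁻¹

With V_GS fixed, I_D ∝ (1 + λ V_DS) in saturation, so I_D2/I_D1 = (1 + λ V_DS2)/(1 + λ V_DS1).
2.47/2.36 = 1.047 = (1 + 4.82 λ)/(1 + 1.62 λ).
Solving: λ (I_D1 V_DS2 − I_D2 V_DS1) = I_D2 − I_D1, so λ = (2.47 − 2.36) / (2.36 × 4.82 − 2.47 × 1.62) = 0.11 / 7.37 = 0.0149 V⁻¹.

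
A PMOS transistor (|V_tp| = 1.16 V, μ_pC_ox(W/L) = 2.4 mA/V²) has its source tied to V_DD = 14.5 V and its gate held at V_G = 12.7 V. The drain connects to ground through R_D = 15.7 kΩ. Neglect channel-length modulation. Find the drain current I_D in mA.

V_SG = V_DD − V_G = 14.5 − 12.7 = 1.8 V, so V_ov = 1.8 − 1.16 = 0.64 V.
Assume saturation: I_D = ½ k_p V_ov² = 0.5 × 2.4 × 0.64² = 0.492 mA, giving V_SD = V_DD − I_D R_D = 14.5 − 0.492 × 15.7 = 6.78 V.
V_SD = 6.78 V ≥ V_ov = 0.64 V, confirming saturation.

I_D = 0.492 mA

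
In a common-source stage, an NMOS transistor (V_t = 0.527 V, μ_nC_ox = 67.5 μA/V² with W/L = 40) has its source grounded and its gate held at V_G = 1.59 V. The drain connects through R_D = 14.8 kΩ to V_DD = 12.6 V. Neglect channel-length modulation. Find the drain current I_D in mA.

I_D = 0.828 mA

V_GS = V_G = 1.59 V, so V_ov = 1.59 − 0.527 = 1.06 V.
k_n = μ_nC_ox · (W/L) = 2.7 mA/V².
Assume saturation: I_D = ½ k_n V_ov² = 0.5 × 2.7 × 1.06² = 1.53 mA, giving V_DS = V_DD − I_D R_D = 12.6 − 1.53 × 14.8 = -9.98 V.
But -9.98 V < V_ov = 1.06 V, so the device is actually in triode.
In triode I_D = k_n[V_ov V_DS − ½ V_DS²] and I_D = (V_DD − V_DS)/R_D. Equating: 20 V_DS² − 43.48 V_DS + 12.6 = 0, giving V_DS = 0.344 V (the root below V_ov).
I_D = (12.6 − 0.344) / 14.8 = 0.828 mA.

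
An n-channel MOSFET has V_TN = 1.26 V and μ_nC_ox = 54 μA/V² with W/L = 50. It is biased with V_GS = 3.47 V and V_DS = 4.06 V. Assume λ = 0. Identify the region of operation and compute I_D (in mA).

k_n = μ_nC_ox · (W/L) = 2.7 mA/V².
V_ov = V_GS − V_TN = 3.47 − 1.26 = 2.21 V.
Since V_DS = 4.06 V ≥ V_ov = 2.21 V, the device is in saturation.
I_D = ½ k_n V_ov² = 0.5 × 2.7 × 2.21² = 6.59 mA.

Saturation; I_D = 6.59 mA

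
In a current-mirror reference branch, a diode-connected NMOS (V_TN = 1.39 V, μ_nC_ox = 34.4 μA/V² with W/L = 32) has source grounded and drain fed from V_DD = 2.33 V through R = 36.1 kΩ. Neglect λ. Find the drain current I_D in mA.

With gate tied to drain, V_GS = V_DS ≥ V_GS − V_TN, so the device is in saturation.
k_n = μ_nC_ox · (W/L) = 1.101 mA/V².
KCL at the drain: ½ k_n (V_GS − V_TN)² = (V_DD − V_GS)/R.
Let x = V_GS − 1.39. Then 19.9 x² + x − 0.94 = 0, giving x = 0.194 V (positive root), so V_GS = 1.58 V.
I_D = (V_DD − V_GS)/R = (2.33 − 1.58) / 36.1 = 0.0207 mA.

I_D = 0.0207 mA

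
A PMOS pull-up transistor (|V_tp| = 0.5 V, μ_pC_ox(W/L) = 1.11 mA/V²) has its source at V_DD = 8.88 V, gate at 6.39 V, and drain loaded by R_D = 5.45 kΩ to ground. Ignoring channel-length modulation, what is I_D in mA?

V_SG = V_DD − V_G = 8.88 − 6.39 = 2.49 V, so V_ov = 2.49 − 0.5 = 1.99 V.
Assume saturation: I_D = ½ k_p V_ov² = 0.5 × 1.11 × 1.99² = 2.2 mA, giving V_SD = V_DD − I_D R_D = 8.88 − 2.2 × 5.45 = -3.1 V.
But -3.1 V < V_ov = 1.99 V, so the device is actually in triode.
In triode I_D = k_p[V_ov V_SD − ½ V_SD²] and I_D = (V_DD − V_SD)/R_D. Equating: 3.02 V_SD² − 13.04 V_SD + 8.88 = 0, giving V_SD = 0.848 V (the root below V_ov).
I_D = (8.88 − 0.848) / 5.45 = 1.47 mA.

I_D = 1.47 mA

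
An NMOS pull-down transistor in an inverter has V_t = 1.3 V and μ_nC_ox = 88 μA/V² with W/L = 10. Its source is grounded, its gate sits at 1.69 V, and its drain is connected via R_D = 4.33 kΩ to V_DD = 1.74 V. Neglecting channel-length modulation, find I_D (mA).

I_D = 0.0669 mA

V_GS = V_G = 1.69 V, so V_ov = 1.69 − 1.3 = 0.39 V.
k_n = μ_nC_ox · (W/L) = 0.88 mA/V².
Assume saturation: I_D = ½ k_n V_ov² = 0.5 × 0.88 × 0.39² = 0.0669 mA, giving V_DS = V_DD − I_D R_D = 1.74 − 0.0669 × 4.33 = 1.45 V.
V_DS = 1.45 V ≥ V_ov = 0.39 V, confirming saturation.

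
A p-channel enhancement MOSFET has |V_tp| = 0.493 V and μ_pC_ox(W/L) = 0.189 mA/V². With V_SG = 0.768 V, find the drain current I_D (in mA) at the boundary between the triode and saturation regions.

At the boundary V_SD = V_ov = V_SG − |V_tp| = 0.768 − 0.493 = 0.275 V.
I_D = ½ k_p V_ov² = 0.5 × 0.189 × 0.275² = 0.00715 mA.

I_D = 0.00715 mA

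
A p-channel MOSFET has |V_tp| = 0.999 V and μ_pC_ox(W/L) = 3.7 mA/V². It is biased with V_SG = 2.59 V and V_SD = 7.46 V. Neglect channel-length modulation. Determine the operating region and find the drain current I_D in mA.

V_ov = V_SG − |V_tp| = 2.59 − 0.999 = 1.59 V.
Since V_SD = 7.46 V ≥ V_ov = 1.59 V, the device is in saturation.
I_D = ½ k_p V_ov² = 0.5 × 3.7 × 1.59² = 4.68 mA.

Saturation; I_D = 4.68 mA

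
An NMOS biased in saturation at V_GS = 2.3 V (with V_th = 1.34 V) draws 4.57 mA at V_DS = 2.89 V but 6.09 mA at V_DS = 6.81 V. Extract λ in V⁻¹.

λ = 0.112 V⁻¹

With V_GS fixed, I_D ∝ (1 + λ V_DS) in saturation, so I_D2/I_D1 = (1 + λ V_DS2)/(1 + λ V_DS1).
6.09/4.57 = 1.333 = (1 + 6.81 λ)/(1 + 2.89 λ).
Solving: λ (I_D1 V_DS2 − I_D2 V_DS1) = I_D2 − I_D1, so λ = (6.09 − 4.57) / (4.57 × 6.81 − 6.09 × 2.89) = 1.52 / 13.5 = 0.112 V⁻¹.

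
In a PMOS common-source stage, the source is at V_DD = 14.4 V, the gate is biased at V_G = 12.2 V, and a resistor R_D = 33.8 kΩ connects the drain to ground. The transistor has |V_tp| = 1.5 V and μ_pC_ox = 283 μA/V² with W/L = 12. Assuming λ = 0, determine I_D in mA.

V_SG = V_DD − V_G = 14.4 − 12.2 = 2.2 V, so V_ov = 2.2 − 1.5 = 0.7 V.
k_p = μ_pC_ox · (W/L) = 3.396 mA/V².
Assume saturation: I_D = ½ k_p V_ov² = 0.5 × 3.396 × 0.7² = 0.832 mA, giving V_SD = V_DD − I_D R_D = 14.4 − 0.832 × 33.8 = -13.7 V.
But -13.7 V < V_ov = 0.7 V, so the device is actually in triode.
In triode I_D = k_p[V_ov V_SD − ½ V_SD²] and I_D = (V_DD − V_SD)/R_D. Equating: 57.4 V_SD² − 81.35 V_SD + 14.4 = 0, giving V_SD = 0.207 V (the root below V_ov).
I_D = (14.4 − 0.207) / 33.8 = 0.42 mA.

I_D = 0.420 mA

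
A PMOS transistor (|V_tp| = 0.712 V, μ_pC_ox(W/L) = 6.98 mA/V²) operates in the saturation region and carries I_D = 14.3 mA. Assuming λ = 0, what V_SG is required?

In saturation I_D = ½ k_p (V_SG − |V_tp|)², so V_SG − |V_tp| = √(2 I_D / k_p) = √(2 × 14.3 / 6.98) = 2.02 V.
V_SG = 0.712 + 2.02 = 2.74 V.

V_SG = 2.74 V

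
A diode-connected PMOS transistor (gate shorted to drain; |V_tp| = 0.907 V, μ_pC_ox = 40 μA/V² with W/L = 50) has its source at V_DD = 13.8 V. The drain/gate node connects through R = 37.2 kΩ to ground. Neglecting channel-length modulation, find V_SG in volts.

V_SG = 1.48 V

With gate tied to drain, V_SG = V_SD ≥ V_SG − |V_tp|, so the device is in saturation.
k_p = μ_pC_ox · (W/L) = 2 mA/V².
KCL at the drain: ½ k_p (V_SG − |V_tp|)² = (V_DD − V_SG)/R.
Let x = V_SG − 0.907. Then 37.2 x² + x − 12.89 = 0, giving x = 0.575 V (positive root), so V_SG = 1.48 V.
I_D = (V_DD − V_SG)/R = (13.8 − 1.48) / 37.2 = 0.331 mA.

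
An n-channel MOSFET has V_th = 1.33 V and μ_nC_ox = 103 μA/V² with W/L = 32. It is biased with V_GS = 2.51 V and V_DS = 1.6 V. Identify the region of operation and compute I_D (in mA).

Saturation; I_D = 2.29 mA

k_n = μ_nC_ox · (W/L) = 3.296 mA/V².
V_ov = V_GS − V_th = 2.51 − 1.33 = 1.18 V.
Since V_DS = 1.6 V ≥ V_ov = 1.18 V, the device is in saturation.
I_D = ½ k_n V_ov² = 0.5 × 3.296 × 1.18² = 2.29 mA.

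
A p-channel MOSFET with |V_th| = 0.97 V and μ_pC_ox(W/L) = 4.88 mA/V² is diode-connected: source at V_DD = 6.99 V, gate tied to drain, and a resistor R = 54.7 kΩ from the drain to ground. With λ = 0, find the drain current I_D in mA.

With gate tied to drain, V_SG = V_SD ≥ V_SG − |V_th|, so the device is in saturation.
KCL at the drain: ½ k_p (V_SG − |V_th|)² = (V_DD − V_SG)/R.
Let x = V_SG − 0.97. Then 133 x² + x − 6.02 = 0, giving x = 0.209 V (positive root), so V_SG = 1.18 V.
I_D = (V_DD − V_SG)/R = (6.99 − 1.18) / 54.7 = 0.106 mA.

I_D = 0.106 mA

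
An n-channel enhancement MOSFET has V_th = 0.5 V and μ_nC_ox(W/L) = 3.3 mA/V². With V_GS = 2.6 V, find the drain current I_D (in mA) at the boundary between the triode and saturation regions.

I_D = 7.28 mA

At the boundary V_DS = V_ov = V_GS − V_th = 2.6 − 0.5 = 2.1 V.
I_D = ½ k_n V_ov² = 0.5 × 3.3 × 2.1² = 7.28 mA.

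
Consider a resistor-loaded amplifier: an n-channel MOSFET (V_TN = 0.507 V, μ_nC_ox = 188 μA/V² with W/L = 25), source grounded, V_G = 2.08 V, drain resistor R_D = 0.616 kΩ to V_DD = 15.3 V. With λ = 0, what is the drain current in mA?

I_D = 5.81 mA

V_GS = V_G = 2.08 V, so V_ov = 2.08 − 0.507 = 1.57 V.
k_n = μ_nC_ox · (W/L) = 4.7 mA/V².
Assume saturation: I_D = ½ k_n V_ov² = 0.5 × 4.7 × 1.57² = 5.81 mA, giving V_DS = V_DD − I_D R_D = 15.3 − 5.81 × 0.616 = 11.7 V.
V_DS = 11.7 V ≥ V_ov = 1.57 V, confirming saturation.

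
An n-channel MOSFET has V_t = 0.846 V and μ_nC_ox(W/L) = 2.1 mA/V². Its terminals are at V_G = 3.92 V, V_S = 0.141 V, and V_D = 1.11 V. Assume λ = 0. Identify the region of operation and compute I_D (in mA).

V_GS = V_G − V_S = 3.92 − 0.141 = 3.78 V; V_DS = V_D − V_S = 1.11 − 0.141 = 0.969 V.
V_ov = V_GS − V_t = 3.78 − 0.846 = 2.93 V.
Since V_DS = 0.969 V < V_ov = 2.93 V, the device is in the triode region.
I_D = k_n [V_ov · V_DS − ½ V_DS²] = 2.1 × [2.93 × 0.969 − 0.5 × 0.969²] = 4.98 mA.

Triode; I_D = 4.98 mA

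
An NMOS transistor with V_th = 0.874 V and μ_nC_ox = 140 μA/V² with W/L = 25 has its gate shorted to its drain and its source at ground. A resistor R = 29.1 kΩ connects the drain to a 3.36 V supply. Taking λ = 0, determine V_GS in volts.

V_GS = 1.09 V

With gate tied to drain, V_GS = V_DS ≥ V_GS − V_th, so the device is in saturation.
k_n = μ_nC_ox · (W/L) = 3.5 mA/V².
KCL at the drain: ½ k_n (V_GS − V_th)² = (V_DD − V_GS)/R.
Let x = V_GS − 0.874. Then 50.9 x² + x − 2.486 = 0, giving x = 0.211 V (positive root), so V_GS = 1.09 V.
I_D = (V_DD − V_GS)/R = (3.36 − 1.09) / 29.1 = 0.0782 mA.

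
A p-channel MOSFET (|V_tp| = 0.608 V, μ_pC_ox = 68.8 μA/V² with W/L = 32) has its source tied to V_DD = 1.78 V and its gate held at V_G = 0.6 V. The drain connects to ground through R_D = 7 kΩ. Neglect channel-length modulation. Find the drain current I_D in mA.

I_D = 0.223 mA

V_SG = V_DD − V_G = 1.78 − 0.6 = 1.18 V, so V_ov = 1.18 − 0.608 = 0.572 V.
k_p = μ_pC_ox · (W/L) = 2.202 mA/V².
Assume saturation: I_D = ½ k_p V_ov² = 0.5 × 2.202 × 0.572² = 0.36 mA, giving V_SD = V_DD − I_D R_D = 1.78 − 0.36 × 7 = -0.741 V.
But -0.741 V < V_ov = 0.572 V, so the device is actually in triode.
In triode I_D = k_p[V_ov V_SD − ½ V_SD²] and I_D = (V_DD − V_SD)/R_D. Equating: 7.71 V_SD² − 9.815 V_SD + 1.78 = 0, giving V_SD = 0.219 V (the root below V_ov).
I_D = (1.78 − 0.219) / 7 = 0.223 mA.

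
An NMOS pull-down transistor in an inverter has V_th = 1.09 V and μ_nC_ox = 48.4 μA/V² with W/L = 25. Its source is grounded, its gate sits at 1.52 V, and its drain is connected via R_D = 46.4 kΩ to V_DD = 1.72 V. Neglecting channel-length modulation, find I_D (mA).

V_GS = V_G = 1.52 V, so V_ov = 1.52 − 1.09 = 0.43 V.
k_n = μ_nC_ox · (W/L) = 1.21 mA/V².
Assume saturation: I_D = ½ k_n V_ov² = 0.5 × 1.21 × 0.43² = 0.112 mA, giving V_DS = V_DD − I_D R_D = 1.72 − 0.112 × 46.4 = -3.47 V.
But -3.47 V < V_ov = 0.43 V, so the device is actually in triode.
In triode I_D = k_n[V_ov V_DS − ½ V_DS²] and I_D = (V_DD − V_DS)/R_D. Equating: 28.1 V_DS² − 25.14 V_DS + 1.72 = 0, giving V_DS = 0.0746 V (the root below V_ov).
I_D = (1.72 − 0.0746) / 46.4 = 0.0355 mA.

I_D = 0.0355 mA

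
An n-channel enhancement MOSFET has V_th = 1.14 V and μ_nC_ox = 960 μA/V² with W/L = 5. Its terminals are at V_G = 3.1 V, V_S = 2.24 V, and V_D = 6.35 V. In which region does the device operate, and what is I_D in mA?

V_GS = V_G − V_S = 3.1 − 2.24 = 0.86 V; V_DS = V_D − V_S = 6.35 − 2.24 = 4.11 V.
V_GS = 0.86 V < V_th = 1.14 V, so the transistor is in cutoff.

Cutoff; I_D = 0 mA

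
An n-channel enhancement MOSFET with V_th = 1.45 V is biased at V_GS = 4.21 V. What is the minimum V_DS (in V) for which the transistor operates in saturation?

The boundary between triode and saturation is V_DS = V_GS − V_th = V_ov.
V_ov = 4.21 − 1.45 = 2.76 V.

V_DS,sat = 2.76 V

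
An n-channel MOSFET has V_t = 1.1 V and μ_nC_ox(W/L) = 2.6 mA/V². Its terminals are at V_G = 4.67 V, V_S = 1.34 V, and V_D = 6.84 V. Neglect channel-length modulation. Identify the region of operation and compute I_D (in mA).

Saturation; I_D = 6.46 mA

V_GS = V_G − V_S = 4.67 − 1.34 = 3.33 V; V_DS = V_D − V_S = 6.84 − 1.34 = 5.5 V.
V_ov = V_GS − V_t = 3.33 − 1.1 = 2.23 V.
Since V_DS = 5.5 V ≥ V_ov = 2.23 V, the device is in saturation.
I_D = ½ k_n V_ov² = 0.5 × 2.6 × 2.23² = 6.46 mA.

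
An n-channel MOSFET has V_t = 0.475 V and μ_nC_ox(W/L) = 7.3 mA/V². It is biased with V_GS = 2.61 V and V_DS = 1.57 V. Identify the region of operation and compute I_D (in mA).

V_ov = V_GS − V_t = 2.61 − 0.475 = 2.13 V.
Since V_DS = 1.57 V < V_ov = 2.13 V, the device is in the triode region.
I_D = k_n [V_ov · V_DS − ½ V_DS²] = 7.3 × [2.13 × 1.57 − 0.5 × 1.57²] = 15.5 mA.

Triode; I_D = 15.5 mA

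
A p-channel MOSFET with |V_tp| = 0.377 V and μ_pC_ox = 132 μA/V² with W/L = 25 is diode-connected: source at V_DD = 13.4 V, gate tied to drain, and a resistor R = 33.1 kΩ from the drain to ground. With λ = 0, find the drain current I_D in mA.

With gate tied to drain, V_SG = V_SD ≥ V_SG − |V_tp|, so the device is in saturation.
k_p = μ_pC_ox · (W/L) = 3.3 mA/V².
KCL at the drain: ½ k_p (V_SG − |V_tp|)² = (V_DD − V_SG)/R.
Let x = V_SG − 0.377. Then 54.6 x² + x − 13.02 = 0, giving x = 0.479 V (positive root), so V_SG = 0.856 V.
I_D = (V_DD − V_SG)/R = (13.4 − 0.856) / 33.1 = 0.379 mA.

I_D = 0.379 mA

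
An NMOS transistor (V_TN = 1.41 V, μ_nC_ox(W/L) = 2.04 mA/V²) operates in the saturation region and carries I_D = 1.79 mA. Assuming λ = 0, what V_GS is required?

In saturation I_D = ½ k_n (V_GS − V_TN)², so V_GS − V_TN = √(2 I_D / k_n) = √(2 × 1.79 / 2.04) = 1.32 V.
V_GS = 1.41 + 1.32 = 2.73 V.

V_GS = 2.73 V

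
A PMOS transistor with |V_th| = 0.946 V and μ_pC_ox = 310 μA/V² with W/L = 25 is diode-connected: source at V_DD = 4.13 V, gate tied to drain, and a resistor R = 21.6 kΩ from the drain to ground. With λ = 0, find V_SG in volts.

V_SG = 1.14 V

With gate tied to drain, V_SG = V_SD ≥ V_SG − |V_th|, so the device is in saturation.
k_p = μ_pC_ox · (W/L) = 7.75 mA/V².
KCL at the drain: ½ k_p (V_SG − |V_th|)² = (V_DD − V_SG)/R.
Let x = V_SG − 0.946. Then 83.7 x² + x − 3.184 = 0, giving x = 0.189 V (positive root), so V_SG = 1.14 V.
I_D = (V_DD − V_SG)/R = (4.13 − 1.14) / 21.6 = 0.139 mA.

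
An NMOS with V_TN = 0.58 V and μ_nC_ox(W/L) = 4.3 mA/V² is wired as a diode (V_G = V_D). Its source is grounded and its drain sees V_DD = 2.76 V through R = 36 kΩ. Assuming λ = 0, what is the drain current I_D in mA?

I_D = 0.0561 mA

With gate tied to drain, V_GS = V_DS ≥ V_GS − V_TN, so the device is in saturation.
KCL at the drain: ½ k_n (V_GS − V_TN)² = (V_DD − V_GS)/R.
Let x = V_GS − 0.58. Then 77.4 x² + x − 2.18 = 0, giving x = 0.161 V (positive root), so V_GS = 0.741 V.
I_D = (V_DD − V_GS)/R = (2.76 − 0.741) / 36 = 0.0561 mA.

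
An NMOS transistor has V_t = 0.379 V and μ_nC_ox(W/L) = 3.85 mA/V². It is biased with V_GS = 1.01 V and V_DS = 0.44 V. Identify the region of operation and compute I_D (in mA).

Triode; I_D = 0.696 mA

V_ov = V_GS − V_t = 1.01 − 0.379 = 0.631 V.
Since V_DS = 0.44 V < V_ov = 0.631 V, the device is in the triode region.
I_D = k_n [V_ov · V_DS − ½ V_DS²] = 3.85 × [0.631 × 0.44 − 0.5 × 0.44²] = 0.696 mA.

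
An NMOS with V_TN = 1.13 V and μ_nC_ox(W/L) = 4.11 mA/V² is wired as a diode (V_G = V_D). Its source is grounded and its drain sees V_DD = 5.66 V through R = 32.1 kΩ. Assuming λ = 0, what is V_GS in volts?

V_GS = 1.38 V

With gate tied to drain, V_GS = V_DS ≥ V_GS − V_TN, so the device is in saturation.
KCL at the drain: ½ k_n (V_GS − V_TN)² = (V_DD − V_GS)/R.
Let x = V_GS − 1.13. Then 66 x² + x − 4.53 = 0, giving x = 0.255 V (positive root), so V_GS = 1.38 V.
I_D = (V_DD − V_GS)/R = (5.66 − 1.38) / 32.1 = 0.133 mA.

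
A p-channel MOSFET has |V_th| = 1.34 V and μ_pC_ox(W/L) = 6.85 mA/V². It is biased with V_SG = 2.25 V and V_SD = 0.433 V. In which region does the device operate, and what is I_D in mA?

V_ov = V_SG − |V_th| = 2.25 − 1.34 = 0.91 V.
Since V_SD = 0.433 V < V_ov = 0.91 V, the device is in the triode region.
I_D = k_p [V_ov · V_SD − ½ V_SD²] = 6.85 × [0.91 × 0.433 − 0.5 × 0.433²] = 2.06 mA.

Triode; I_D = 2.06 mA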